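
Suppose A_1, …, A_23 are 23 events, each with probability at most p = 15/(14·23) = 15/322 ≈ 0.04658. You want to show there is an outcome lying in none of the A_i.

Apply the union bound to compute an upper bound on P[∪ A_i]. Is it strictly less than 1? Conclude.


Union bound: P[∪_{i=1}^{23} A_i] ≤ Σ_i P[A_i] ≤ 23·p = 23·(15/322) = 15/14.
Numerically: 15/14 ≈ 1.07143.
Is 15/14 < 1? NO.
Since the bound 15/14 is ≥ 1, the union bound is uninformative here; it does NOT by itself certify existence.

23·p = 15/14 ≈ 1.07143; existence NOT certified by the union bound.


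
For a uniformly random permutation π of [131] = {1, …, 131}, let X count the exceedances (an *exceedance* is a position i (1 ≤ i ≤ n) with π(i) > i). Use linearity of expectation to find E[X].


Write X = Σ_{i=1}^{131} X_i, where X_i = 1_{π(i) > i}.
For each fixed i, π(i) is uniform over {1, …, 131} (marginal of a uniform permutation), so P[π(i) > i] = (n − i)/n. Summing: Σ_{i=1}^{131} (n − i)/n = (0 + 1 + … + 130)/131 = 131(131 − 1)/(2·131) = (131 − 1)/2.
Hence E[X] = Σ_{i=1}^{131} (131 − i)/131 = 65 ≈ 65.0000.

E[X] = 65 = 65.0000.


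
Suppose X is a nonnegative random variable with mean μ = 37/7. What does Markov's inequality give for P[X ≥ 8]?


μ = E[X] = 37/7, a = 8.
Markov: P[X ≥ 8] ≤ μ/a = (37/7)/8 = 37/56.
Numerically: ≈ 0.661.
(Since a = 8 > μ = 5.286, the bound 37/56 is < 1 and informative.)

P[X ≥ 8] ≤ 37/56 ≈ 0.661.


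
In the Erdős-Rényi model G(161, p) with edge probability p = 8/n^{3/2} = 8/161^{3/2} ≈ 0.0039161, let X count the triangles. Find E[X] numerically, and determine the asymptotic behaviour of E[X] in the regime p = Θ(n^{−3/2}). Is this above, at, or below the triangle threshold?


Number of potential triangles: C(161, 3) = 682640.
Each occurs with probability p³ ≈ (0.0039161)³ ≈ 6.0055601e-08.
By linearity: E[X] = C(161, 3)·p³ ≈ 682640 · 6.0055601e-08 ≈ 0.04100.
Since α = 3/2 > 1, p = c/n^{3/2} = o(1/n) is below the triangle threshold p ~ 1/n. Asymptotically E[X] ~ (c³/6)·n^{3(1−α)} = (8³/6)·n^{-1.5} → 0, so by Markov's inequality G has no triangles w.h.p.

E[X] ≈ 0.04100; in regime p = Θ(1/n^{3/2}) E[X] tends to 0 (below the triangle threshold p ~ 1/n).


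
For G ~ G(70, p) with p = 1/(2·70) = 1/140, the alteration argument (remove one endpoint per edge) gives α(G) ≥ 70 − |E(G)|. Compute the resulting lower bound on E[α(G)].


E[|E(G)|] = C(70, 2)·p = 2415 · (1/140) = 69/4.
E[α(G)] ≥ n − E[|E(G)|] = 70 − 69/4 = 211/4.
Numerically: ≈ 52.750000.
(This is only a lower bound; the true E[α(G)] may be larger.)

E[α(G)] ≥ 211/4 ≈ 52.750000.


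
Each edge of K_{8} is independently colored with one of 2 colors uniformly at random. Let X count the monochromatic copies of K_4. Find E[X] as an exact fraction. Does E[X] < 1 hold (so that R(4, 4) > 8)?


E[X] = C(8, 4) · 2^{1 − 6} = 70 · 2^{−5} = 70/32.
As a reduced fraction: E[X] = 35/16 ≈ 2.188.
Is E[X] < 1? NO.
Since E[X] ≥ 1, the first-moment bound is inconclusive at n = 8; it does NOT by itself certify R(4, 4) > 8.

E[X] = 35/16 ≈ 2.188; E[X] ≥ 1; first-moment method inconclusive here.


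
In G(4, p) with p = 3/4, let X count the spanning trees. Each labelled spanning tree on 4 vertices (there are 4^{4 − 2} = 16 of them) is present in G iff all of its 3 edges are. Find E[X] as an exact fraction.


K_4 has 4^{4 − 2} = 16 labelled spanning trees.
For each such spanning tree H, let X_H = 1 if all 3 edges of H are present in G. Then P[X_H = 1] = p^{3} = (3/4)^{3} = 27/64.
By linearity of expectation: E[X] = Σ_H E[X_H] = 16 · p^{3} = 16 · 27/64 = 27/4.
Numerically: E[X] ≈ 6.75.

E[X] = 16 · (3/4)^{3} = 27/4 ≈ 6.75.


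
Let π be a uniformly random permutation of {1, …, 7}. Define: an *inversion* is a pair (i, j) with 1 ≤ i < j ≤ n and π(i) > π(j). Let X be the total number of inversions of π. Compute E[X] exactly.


Write X = Σ X_I over the C(7, 2) = 21 pairs i < j, with X_I the indicator of one inversion.
There are 21 indicators.
For each fixed pair i < j, the values π(i) and π(j) are two distinct elements of {1, …, 7} in uniformly random order; by symmetry P[π(i) > π(j)] = 1/2.
By linearity: E[X] = 21 · (1/2) = C(7, 2) · (1/2) = 21/2 = 21/2 ≈ 10.500.

E[X] = 21/2 = 10.500.


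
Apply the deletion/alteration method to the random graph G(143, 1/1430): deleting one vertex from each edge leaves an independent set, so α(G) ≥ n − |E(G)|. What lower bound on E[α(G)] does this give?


E[|E(G)|] = C(143, 2)·p = 10153 · (1/1430) = 71/10.
E[α(G)] ≥ n − E[|E(G)|] = 143 − 71/10 = 1359/10.
Numerically: ≈ 135.90000.
(This is only a lower bound; the true E[α(G)] may be larger.)

E[α(G)] ≥ 1359/10 ≈ 135.90000.


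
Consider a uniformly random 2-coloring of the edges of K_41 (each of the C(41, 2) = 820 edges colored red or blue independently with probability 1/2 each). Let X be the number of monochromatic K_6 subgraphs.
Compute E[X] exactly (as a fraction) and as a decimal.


Let X = Σ_S X_S over the C(41, 6) = 4496388 subsets S of size 6, where X_S = 1 if the K_6 on S is monochromatic.
For a fixed S, the K_6 on S has C(6, 2) = 15 edges. P[all 15 edges red] = (1/2)^15, and likewise for blue, so P[monochromatic] = 2·(1/2)^15 = 2^{1 − 15} = 1/16384.
Summing: E[X] = C(41, 6) · 2^{1 − 15} = 4496388 · 1/16384 = 1124097/4096.
Numerically: E[X] ≈ 274.4377.

E[X] = C(41,6)·2^(1−C(6,2)) = 1124097/4096 ≈ 274.4377.


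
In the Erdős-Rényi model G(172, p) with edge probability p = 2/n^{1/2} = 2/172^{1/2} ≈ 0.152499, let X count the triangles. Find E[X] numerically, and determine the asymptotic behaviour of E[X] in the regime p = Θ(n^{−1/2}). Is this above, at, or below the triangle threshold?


Number of potential triangles: C(172, 3) = 833340.
Each occurs with probability p³ ≈ (0.152499)³ ≈ 3.54647838e-03.
By linearity: E[X] = C(172, 3)·p³ ≈ 833340 · 3.54647838e-03 ≈ 2955.422293.
Since α = 1/2 < 1, p = c/n^{1/2} ≫ 1/n is above the triangle threshold p ~ 1/n. Asymptotically E[X] ~ (c³/6)·n^{3(1−α)} = (2³/6)·n^{1.5} → ∞; triangles are abundant w.h.p.

E[X] ≈ 2955.422293; in regime p = Θ(1/n^{1/2}) E[X] diverges (above the triangle threshold p ~ 1/n).


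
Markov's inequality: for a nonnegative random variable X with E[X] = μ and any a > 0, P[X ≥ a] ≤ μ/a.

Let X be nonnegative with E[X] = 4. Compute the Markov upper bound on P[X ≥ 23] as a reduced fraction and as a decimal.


μ = E[X] = 4, a = 23.
Markov: P[X ≥ 23] ≤ μ/a = (4)/23 = 4/23.
Numerically: ≈ 0.174.
(Since a = 23 > μ = 4.000, the bound 4/23 is < 1 and informative.)

P[X ≥ 23] ≤ 4/23 ≈ 0.174.


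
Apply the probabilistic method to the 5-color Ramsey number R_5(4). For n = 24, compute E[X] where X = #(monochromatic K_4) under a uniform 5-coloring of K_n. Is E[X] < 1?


E[X] = C(24, 4) · 5^{1 − 6} = 10626 · 5^{−5} = 10626/3125.
As a reduced fraction: E[X] = 10626/3125 ≈ 3.4003.
Is E[X] < 1? NO.
Since E[X] ≥ 1, the first-moment bound is inconclusive at n = 24; it does NOT by itself certify R_5(4) > 24.

E[X] = 10626/3125 ≈ 3.4003; E[X] ≥ 1; first-moment method inconclusive here.


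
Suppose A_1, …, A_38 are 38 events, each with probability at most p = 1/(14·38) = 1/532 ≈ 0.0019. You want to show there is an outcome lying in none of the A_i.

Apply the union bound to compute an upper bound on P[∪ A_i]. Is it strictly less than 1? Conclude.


Union bound: P[∪_{i=1}^{38} A_i] ≤ Σ_i P[A_i] ≤ 38·p = 38·(1/532) = 1/14.
Numerically: 1/14 ≈ 0.0714.
Is 1/14 < 1? YES.
Since P[∪ A_i] ≤ 1/14 < 1, the complement has P[∩ A_i^c] ≥ 1 − 1/14 = 13/14 > 0, so some outcome avoids every A_i.

38·p = 1/14 ≈ 0.0714; existence CERTIFIED by the union bound.


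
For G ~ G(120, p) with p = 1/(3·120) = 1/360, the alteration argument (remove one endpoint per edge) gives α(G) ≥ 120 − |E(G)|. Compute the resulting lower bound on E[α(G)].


E[|E(G)|] = C(120, 2)·p = 7140 · (1/360) = 119/6.
E[α(G)] ≥ n − E[|E(G)|] = 120 − 119/6 = 601/6.
Numerically: ≈ 100.167.
(This is only a lower bound; the true E[α(G)] may be larger.)

E[α(G)] ≥ 601/6 ≈ 100.167.


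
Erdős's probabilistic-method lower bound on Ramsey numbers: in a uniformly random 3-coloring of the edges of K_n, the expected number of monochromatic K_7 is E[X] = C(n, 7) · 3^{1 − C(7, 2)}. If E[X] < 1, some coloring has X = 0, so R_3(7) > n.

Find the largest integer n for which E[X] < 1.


We need C(n, 7) · 3^{1 − 21} < 1, i.e. C(n, 7) < 3^{21 − 1} = 3486784401.
Check values of n near the boundary:
  n = 78: C(78, 7) = 2641902120; 2641902120 < 3486784401? YES
  n = 79: C(79, 7) = 2898753715; 2898753715 < 3486784401? YES
  n = 80: C(80, 7) = 3176716400; 3176716400 < 3486784401? YES
  n = 81: C(81, 7) = 3477216600; 3477216600 < 3486784401? YES
  n = 82: C(82, 7) = 3801756816; 3801756816 < 3486784401? NO
The largest n with C(n, 7) < 3486784401 is n = 81 (where E[X] = 42928600/43046721 ≈ 0.997256). Hence R_3(7) > 81, i.e. R_3(7) ≥ 82.

Largest n = 81; hence R_3(7) > 81.


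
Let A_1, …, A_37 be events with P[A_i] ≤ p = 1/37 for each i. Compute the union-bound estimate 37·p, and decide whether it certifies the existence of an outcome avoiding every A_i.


Union bound: P[∪_{i=1}^{37} A_i] ≤ Σ_i P[A_i] ≤ 37·p = 37·(1/37) = 1.
Numerically: 1 ≈ 1.000.
Is 1 < 1? NO.
Since the bound 1 is ≥ 1, the union bound is uninformative here; it does NOT by itself certify existence.

37·p = 1 ≈ 1.000; existence NOT certified by the union bound.


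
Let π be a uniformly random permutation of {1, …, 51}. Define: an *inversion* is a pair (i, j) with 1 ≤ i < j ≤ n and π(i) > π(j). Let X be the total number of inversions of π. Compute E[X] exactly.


Write X = Σ X_I over the C(51, 2) = 1275 pairs i < j, with X_I the indicator of one inversion.
There are 1275 indicators.
For each fixed pair i < j, the values π(i) and π(j) are two distinct elements of {1, …, 51} in uniformly random order; by symmetry P[π(i) > π(j)] = 1/2.
By linearity: E[X] = 1275 · (1/2) = C(51, 2) · (1/2) = 1275/2 = 1275/2 ≈ 637.500000.

E[X] = 1275/2 = 637.500000.


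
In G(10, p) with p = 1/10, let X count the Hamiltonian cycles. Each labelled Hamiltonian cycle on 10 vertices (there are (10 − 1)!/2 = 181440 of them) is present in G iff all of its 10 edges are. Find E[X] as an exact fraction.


K_10 has (10 − 1)!/2 = 181440 labelled Hamiltonian cycles.
For each such Hamiltonian cycle H, let X_H = 1 if all 10 edges of H are present in G. Then P[X_H = 1] = p^{10} = (1/10)^{10} = 1/10000000000.
By linearity: E[X] = Σ_H E[X_H] = 181440 · p^{10} = 181440 · 1/10000000000 = 567/31250000.
Numerically: E[X] ≈ 1.8144e-05.

E[X] = 181440 · (1/10)^{10} = 567/31250000 ≈ 1.8144e-05.


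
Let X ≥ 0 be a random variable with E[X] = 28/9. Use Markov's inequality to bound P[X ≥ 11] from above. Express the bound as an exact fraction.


μ = E[X] = 28/9, a = 11.
Markov: P[X ≥ 11] ≤ μ/a = (28/9)/11 = 28/99.
Numerically: ≈ 0.283.
(Since a = 11 > μ = 3.111, the bound 28/99 is < 1 and informative.)

P[X ≥ 11] ≤ 28/99 ≈ 0.283.


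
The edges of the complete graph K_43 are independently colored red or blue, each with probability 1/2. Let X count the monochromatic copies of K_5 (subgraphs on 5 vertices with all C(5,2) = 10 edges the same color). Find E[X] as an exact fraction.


Let X = Σ_S X_S over the C(43, 5) = 962598 subsets S of size 5, where X_S = 1 if the K_5 on S is monochromatic.
For a fixed S, the K_5 on S has C(5, 2) = 10 edges. P[all 10 edges red] = (1/2)^10, and likewise for blue, so P[monochromatic] = 2·(1/2)^10 = 2^{1 − 10} = 1/512.
By linearity of expectation: E[X] = C(43, 5) · 2^{1 − 10} = 962598 · 1/512 = 481299/256.
Numerically: E[X] ≈ 1880.0742.

E[X] = C(43,5)·2^(1−C(5,2)) = 481299/256 ≈ 1880.0742.


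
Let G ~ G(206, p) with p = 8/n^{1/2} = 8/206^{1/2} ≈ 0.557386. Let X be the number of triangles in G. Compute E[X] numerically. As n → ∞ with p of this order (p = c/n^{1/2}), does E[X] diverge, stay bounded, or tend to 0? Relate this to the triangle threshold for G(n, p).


Number of potential triangles: C(206, 3) = 1435820.
Each occurs with probability p³ ≈ (0.557386)³ ≈ 1.73168594e-01.
By linearity: E[X] = C(206, 3)·p³ ≈ 1435820 · 1.73168594e-01 ≈ 248638.930412.
Since α = 1/2 < 1, p = c/n^{1/2} ≫ 1/n is above the triangle threshold p ~ 1/n. Asymptotically E[X] ~ (c³/6)·n^{3(1−α)} = (8³/6)·n^{1.5} → ∞; triangles are abundant w.h.p.

E[X] ≈ 248638.930412; in regime p = Θ(1/n^{1/2}) E[X] diverges (above the triangle threshold p ~ 1/n).


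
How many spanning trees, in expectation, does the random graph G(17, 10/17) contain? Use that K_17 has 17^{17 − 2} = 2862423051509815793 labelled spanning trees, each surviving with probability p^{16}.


K_17 has 17^{17 − 2} = 2862423051509815793 labelled spanning trees.
For each such spanning tree H, let X_H = 1 if all 16 edges of H are present in G. Then P[X_H = 1] = p^{16} = (10/17)^{16} = 10000000000000000/48661191875666868481.
Summing the indicators: E[X] = Σ_H E[X_H] = 2862423051509815793 · p^{16} = 2862423051509815793 · 10000000000000000/48661191875666868481 = 10000000000000000/17.
Numerically: E[X] ≈ 5.882e+14.

E[X] = 2862423051509815793 · (10/17)^{16} = 10000000000000000/17 ≈ 5.882e+14.


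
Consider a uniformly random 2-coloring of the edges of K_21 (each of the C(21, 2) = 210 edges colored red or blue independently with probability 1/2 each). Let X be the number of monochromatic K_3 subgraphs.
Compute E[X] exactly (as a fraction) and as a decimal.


Let X = Σ_S X_S over the C(21, 3) = 1330 subsets S of size 3, where X_S = 1 if the K_3 on S is monochromatic.
For a fixed S, the K_3 on S has C(3, 2) = 3 edges. P[all 3 edges red] = (1/2)^3, and likewise for blue, so P[monochromatic] = 2·(1/2)^3 = 2^{1 − 3} = 1/4.
Summing: E[X] = C(21, 3) · 2^{1 − 3} = 1330 · 1/4 = 665/2.
Numerically: E[X] ≈ 332.500000.

E[X] = C(21,3)·2^(1−C(3,2)) = 665/2 ≈ 332.500000.


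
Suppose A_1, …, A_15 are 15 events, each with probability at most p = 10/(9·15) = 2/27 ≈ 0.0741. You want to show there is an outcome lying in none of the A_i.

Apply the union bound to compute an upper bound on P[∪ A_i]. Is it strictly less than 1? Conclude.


Union bound: P[∪_{i=1}^{15} A_i] ≤ Σ_i P[A_i] ≤ 15·p = 15·(2/27) = 10/9.
Numerically: 10/9 ≈ 1.1111.
Is 10/9 < 1? NO.
Since the bound 10/9 is ≥ 1, the union bound is uninformative here; it does NOT by itself certify existence.

15·p = 10/9 ≈ 1.1111; existence NOT certified by the union bound.


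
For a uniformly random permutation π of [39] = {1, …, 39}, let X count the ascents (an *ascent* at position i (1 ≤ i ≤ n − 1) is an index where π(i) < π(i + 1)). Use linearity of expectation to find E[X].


Write X = Σ X_I over i = 1, …, 38, with X_I the indicator of one ascent.
There are 38 indicators.
For each fixed i, the pair (π(i), π(i+1)) is a uniformly random ordered pair of distinct values from {1, …, 39}; by symmetry P[π(i) < π(i+1)] = 1/2.
By linearity: E[X] = 38 · (1/2) = (39 − 1) · (1/2) = 19 ≈ 19.00000.

E[X] = 19 = 19.00000.


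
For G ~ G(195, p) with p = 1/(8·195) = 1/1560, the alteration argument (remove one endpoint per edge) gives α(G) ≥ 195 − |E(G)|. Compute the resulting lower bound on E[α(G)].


E[|E(G)|] = C(195, 2)·p = 18915 · (1/1560) = 97/8.
E[α(G)] ≥ n − E[|E(G)|] = 195 − 97/8 = 1463/8.
Numerically: ≈ 182.875000.
(This is only a lower bound; the true E[α(G)] may be larger.)

E[α(G)] ≥ 1463/8 ≈ 182.875000.


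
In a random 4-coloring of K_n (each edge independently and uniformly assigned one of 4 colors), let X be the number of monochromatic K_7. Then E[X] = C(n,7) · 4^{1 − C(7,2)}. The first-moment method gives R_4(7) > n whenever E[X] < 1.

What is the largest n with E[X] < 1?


We need C(n, 7) · 4^{1 − 21} < 1, i.e. C(n, 7) < 4^{21 − 1} = 1099511627776.
Check values of n near the boundary:
  n = 174: C(174, 7) = 847879782984; 847879782984 < 1099511627776? YES
  n = 175: C(175, 7) = 883208107275; 883208107275 < 1099511627776? YES
  n = 176: C(176, 7) = 919790691600; 919790691600 < 1099511627776? YES
  n = 177: C(177, 7) = 957664425960; 957664425960 < 1099511627776? YES
  n = 178: C(178, 7) = 996867063280; 996867063280 < 1099511627776? YES
  n = 179: C(179, 7) = 1037437234460; 1037437234460 < 1099511627776? YES
  n = 180: C(180, 7) = 1079414463600; 1079414463600 < 1099511627776? YES
  n = 181: C(181, 7) = 1122839183400; 1122839183400 < 1099511627776? NO
  n = 182: C(182, 7) = 1167752750736; 1167752750736 < 1099511627776? NO
The largest n with C(n, 7) < 1099511627776 is n = 180 (where E[X] = 67463403975/68719476736 ≈ 0.982). Hence R_4(7) > 180, i.e. R_4(7) ≥ 181.

Largest n = 180; hence R_4(7) > 180.


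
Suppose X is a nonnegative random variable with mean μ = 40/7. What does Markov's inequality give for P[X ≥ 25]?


μ = E[X] = 40/7, a = 25.
Markov: P[X ≥ 25] ≤ μ/a = (40/7)/25 = 8/35.
Numerically: ≈ 0.229.
(Since a = 25 > μ = 5.714, the bound 8/35 is < 1 and informative.)

P[X ≥ 25] ≤ 8/35 ≈ 0.229.


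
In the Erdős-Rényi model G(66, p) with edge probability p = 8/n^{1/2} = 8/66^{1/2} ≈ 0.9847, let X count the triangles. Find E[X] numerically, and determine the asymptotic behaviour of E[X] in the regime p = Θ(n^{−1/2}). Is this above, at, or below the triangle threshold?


Number of potential triangles: C(66, 3) = 45760.
Each occurs with probability p³ ≈ (0.9847)³ ≈ 9.548916e-01.
By linearity: E[X] = C(66, 3)·p³ ≈ 45760 · 9.548916e-01 ≈ 43695.8381.
Since α = 1/2 < 1, p = c/n^{1/2} ≫ 1/n is above the triangle threshold p ~ 1/n. Asymptotically E[X] ~ (c³/6)·n^{3(1−α)} = (8³/6)·n^{1.5} → ∞; triangles are abundant w.h.p.

E[X] ≈ 43695.8381; in regime p = Θ(1/n^{1/2}) E[X] diverges (above the triangle threshold p ~ 1/n).


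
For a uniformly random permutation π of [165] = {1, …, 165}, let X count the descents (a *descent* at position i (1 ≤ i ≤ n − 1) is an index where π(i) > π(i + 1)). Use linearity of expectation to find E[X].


Write X = Σ X_I over i = 1, …, 164, with X_I the indicator of one descent.
There are 164 indicators.
For each fixed i, the pair (π(i), π(i+1)) is a uniformly random ordered pair of distinct values from {1, …, 165}; by symmetry P[π(i) > π(i+1)] = 1/2.
By linearity: E[X] = 164 · (1/2) = (165 − 1) · (1/2) = 82 ≈ 82.000.

E[X] = 82 = 82.000.


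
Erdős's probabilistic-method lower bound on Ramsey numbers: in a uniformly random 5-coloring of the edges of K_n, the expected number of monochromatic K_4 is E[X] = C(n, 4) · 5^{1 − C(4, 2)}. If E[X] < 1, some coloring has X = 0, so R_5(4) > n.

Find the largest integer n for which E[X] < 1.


We need C(n, 4) · 5^{1 − 6} < 1, i.e. C(n, 4) < 5^{6 − 1} = 3125.
Check values of n near the boundary:
  n = 12: C(12, 4) = 495; 495 < 3125? YES
  n = 13: C(13, 4) = 715; 715 < 3125? YES
  n = 14: C(14, 4) = 1001; 1001 < 3125? YES
  n = 15: C(15, 4) = 1365; 1365 < 3125? YES
  n = 16: C(16, 4) = 1820; 1820 < 3125? YES
  n = 17: C(17, 4) = 2380; 2380 < 3125? YES
  n = 18: C(18, 4) = 3060; 3060 < 3125? YES
  n = 19: C(19, 4) = 3876; 3876 < 3125? NO
  n = 20: C(20, 4) = 4845; 4845 < 3125? NO
The largest n with C(n, 4) < 3125 is n = 18 (where E[X] = 612/625 ≈ 0.9792000). Hence R_5(4) > 18, i.e. R_5(4) ≥ 19.

Largest n = 18; hence R_5(4) > 18.


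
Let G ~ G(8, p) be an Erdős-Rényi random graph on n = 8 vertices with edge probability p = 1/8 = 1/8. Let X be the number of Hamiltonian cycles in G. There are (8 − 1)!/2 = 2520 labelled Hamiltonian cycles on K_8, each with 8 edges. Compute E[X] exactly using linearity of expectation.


K_8 has (8 − 1)!/2 = 2520 labelled Hamiltonian cycles.
For each such Hamiltonian cycle H, let X_H = 1 if all 8 edges of H are present in G. Then P[X_H = 1] = p^{8} = (1/8)^{8} = 1/16777216.
By linearity: E[X] = Σ_H E[X_H] = 2520 · p^{8} = 2520 · 1/16777216 = 315/2097152.
Numerically: E[X] ≈ 0.00015.

E[X] = 2520 · (1/8)^{8} = 315/2097152 ≈ 0.00015.


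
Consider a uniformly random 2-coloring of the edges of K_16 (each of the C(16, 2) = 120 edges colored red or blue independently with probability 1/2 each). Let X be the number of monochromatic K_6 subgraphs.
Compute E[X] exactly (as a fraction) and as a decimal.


Let X = Σ_S X_S over the C(16, 6) = 8008 subsets S of size 6, where X_S = 1 if the K_6 on S is monochromatic.
For a fixed S, the K_6 on S has C(6, 2) = 15 edges. P[all 15 edges red] = (1/2)^15, and likewise for blue, so P[monochromatic] = 2·(1/2)^15 = 2^{1 − 15} = 1/16384.
Summing: E[X] = C(16, 6) · 2^{1 − 15} = 8008 · 1/16384 = 1001/2048.
Numerically: E[X] ≈ 0.48877.

E[X] = C(16,6)·2^(1−C(6,2)) = 1001/2048 ≈ 0.48877.


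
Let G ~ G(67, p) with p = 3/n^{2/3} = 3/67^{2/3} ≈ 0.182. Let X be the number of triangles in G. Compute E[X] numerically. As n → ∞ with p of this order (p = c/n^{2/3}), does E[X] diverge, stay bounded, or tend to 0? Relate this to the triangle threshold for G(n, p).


Number of potential triangles: C(67, 3) = 47905.
Each occurs with probability p³ ≈ (0.182)³ ≈ 6.01470e-03.
By linearity: E[X] = C(67, 3)·p³ ≈ 47905 · 6.01470e-03 ≈ 288.134.
Since α = 2/3 < 1, p = c/n^{2/3} ≫ 1/n is above the triangle threshold p ~ 1/n. Asymptotically E[X] ~ (c³/6)·n^{3(1−α)} = (3³/6)·n^{1} → ∞; triangles are abundant w.h.p.

E[X] ≈ 288.134; in regime p = Θ(1/n^{2/3}) E[X] diverges (above the triangle threshold p ~ 1/n).


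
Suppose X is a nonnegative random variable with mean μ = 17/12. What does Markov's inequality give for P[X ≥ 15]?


μ = E[X] = 17/12, a = 15.
Markov: P[X ≥ 15] ≤ μ/a = (17/12)/15 = 17/180.
Numerically: ≈ 0.09444.
(Since a = 15 > μ = 1.41667, the bound 17/180 is < 1 and informative.)

P[X ≥ 15] ≤ 17/180 ≈ 0.09444.


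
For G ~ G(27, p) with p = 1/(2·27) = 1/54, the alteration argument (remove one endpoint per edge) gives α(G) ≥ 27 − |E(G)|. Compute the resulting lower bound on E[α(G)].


E[|E(G)|] = C(27, 2)·p = 351 · (1/54) = 13/2.
E[α(G)] ≥ n − E[|E(G)|] = 27 − 13/2 = 41/2.
Numerically: ≈ 20.50000.
(This is only a lower bound; the true E[α(G)] may be larger.)

E[α(G)] ≥ 41/2 ≈ 20.50000.


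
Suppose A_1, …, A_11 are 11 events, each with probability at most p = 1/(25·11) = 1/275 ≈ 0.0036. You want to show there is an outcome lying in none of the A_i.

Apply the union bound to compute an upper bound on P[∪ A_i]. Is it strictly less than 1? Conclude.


Union bound: P[∪_{i=1}^{11} A_i] ≤ Σ_i P[A_i] ≤ 11·p = 11·(1/275) = 1/25.
Numerically: 1/25 ≈ 0.0400.
Is 1/25 < 1? YES.
Since P[∪ A_i] ≤ 1/25 < 1, the complement has P[∩ A_i^c] ≥ 1 − 1/25 = 24/25 > 0, so some outcome avoids every A_i.

11·p = 1/25 ≈ 0.0400; existence CERTIFIED by the union bound.


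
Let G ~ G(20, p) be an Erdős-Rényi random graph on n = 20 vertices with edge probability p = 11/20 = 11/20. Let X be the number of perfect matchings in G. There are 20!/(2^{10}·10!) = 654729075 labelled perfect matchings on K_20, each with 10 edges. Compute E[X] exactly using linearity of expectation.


K_20 has 20!/(2^{10}·10!) = 654729075 labelled perfect matchings.
For each such perfect matching H, let X_H = 1 if all 10 edges of H are present in G. Then P[X_H = 1] = p^{10} = (11/20)^{10} = 25937424601/10240000000000.
Summing the indicators: E[X] = Σ_H E[X_H] = 654729075 · p^{10} = 654729075 · 25937424601/10240000000000 = 679279440675798963/409600000000.
Numerically: E[X] ≈ 1.6584e+06.

E[X] = 654729075 · (11/20)^{10} = 679279440675798963/409600000000 ≈ 1.6584e+06.


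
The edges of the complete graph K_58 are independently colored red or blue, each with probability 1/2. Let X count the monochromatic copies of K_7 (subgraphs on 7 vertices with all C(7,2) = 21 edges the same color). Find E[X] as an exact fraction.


Let X = Σ_S X_S over the C(58, 7) = 300674088 subsets S of size 7, where X_S = 1 if the K_7 on S is monochromatic.
For a fixed S, the K_7 on S has C(7, 2) = 21 edges. P[all 21 edges red] = (1/2)^21, and likewise for blue, so P[monochromatic] = 2·(1/2)^21 = 2^{1 − 21} = 1/1048576.
Summing: E[X] = C(58, 7) · 2^{1 − 21} = 300674088 · 1/1048576 = 37584261/131072.
Numerically: E[X] ≈ 286.745.

E[X] = C(58,7)·2^(1−C(7,2)) = 37584261/131072 ≈ 286.745.


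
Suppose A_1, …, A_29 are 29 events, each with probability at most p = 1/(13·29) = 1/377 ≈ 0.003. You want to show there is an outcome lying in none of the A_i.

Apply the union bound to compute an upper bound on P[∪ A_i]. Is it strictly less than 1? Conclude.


Union bound: P[∪_{i=1}^{29} A_i] ≤ Σ_i P[A_i] ≤ 29·p = 29·(1/377) = 1/13.
Numerically: 1/13 ≈ 0.077.
Is 1/13 < 1? YES.
Since P[∪ A_i] ≤ 1/13 < 1, the complement has P[∩ A_i^c] ≥ 1 − 1/13 = 12/13 > 0, so some outcome avoids every A_i.

29·p = 1/13 ≈ 0.077; existence CERTIFIED by the union bound.


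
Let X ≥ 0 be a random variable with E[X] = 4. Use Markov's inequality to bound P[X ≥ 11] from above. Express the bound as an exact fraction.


μ = E[X] = 4, a = 11.
Markov: P[X ≥ 11] ≤ μ/a = (4)/11 = 4/11.
Numerically: ≈ 0.363636.
(Since a = 11 > μ = 4.000000, the bound 4/11 is < 1 and informative.)

P[X ≥ 11] ≤ 4/11 ≈ 0.363636.


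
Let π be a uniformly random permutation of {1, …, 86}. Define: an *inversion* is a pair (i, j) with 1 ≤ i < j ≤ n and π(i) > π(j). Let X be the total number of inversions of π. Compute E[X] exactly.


Write X = Σ X_I over the C(86, 2) = 3655 pairs i < j, with X_I the indicator of one inversion.
There are 3655 indicators.
For each fixed pair i < j, the values π(i) and π(j) are two distinct elements of {1, …, 86} in uniformly random order; by symmetry P[π(i) > π(j)] = 1/2.
By linearity: E[X] = 3655 · (1/2) = C(86, 2) · (1/2) = 3655/2 = 3655/2 ≈ 1827.5000.

E[X] = 3655/2 = 1827.5000.


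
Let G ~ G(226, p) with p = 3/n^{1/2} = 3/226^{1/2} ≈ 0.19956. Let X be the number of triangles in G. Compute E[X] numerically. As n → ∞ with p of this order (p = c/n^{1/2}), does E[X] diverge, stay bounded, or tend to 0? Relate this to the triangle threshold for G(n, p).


Number of potential triangles: C(226, 3) = 1898400.
Each occurs with probability p³ ≈ (0.19956)³ ≈ 7.9469614e-03.
By linearity: E[X] = C(226, 3)·p³ ≈ 1898400 · 7.9469614e-03 ≈ 15086.51159.
Since α = 1/2 < 1, p = c/n^{1/2} ≫ 1/n is above the triangle threshold p ~ 1/n. Asymptotically E[X] ~ (c³/6)·n^{3(1−α)} = (3³/6)·n^{1.5} → ∞; triangles are abundant w.h.p.

E[X] ≈ 15086.51159; in regime p = Θ(1/n^{1/2}) E[X] diverges (above the triangle threshold p ~ 1/n).


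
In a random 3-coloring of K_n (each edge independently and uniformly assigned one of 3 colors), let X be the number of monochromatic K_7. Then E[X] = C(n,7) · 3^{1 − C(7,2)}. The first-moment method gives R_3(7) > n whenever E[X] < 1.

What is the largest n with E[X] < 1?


We need C(n, 7) · 3^{1 − 21} < 1, i.e. C(n, 7) < 3^{21 − 1} = 3486784401.
Check values of n near the boundary:
  n = 80: C(80, 7) = 3176716400; 3176716400 < 3486784401? YES
  n = 81: C(81, 7) = 3477216600; 3477216600 < 3486784401? YES
  n = 82: C(82, 7) = 3801756816; 3801756816 < 3486784401? NO
  n = 83: C(83, 7) = 4151918628; 4151918628 < 3486784401? NO
The largest n with C(n, 7) < 3486784401 is n = 81 (where E[X] = 42928600/43046721 ≈ 0.99726). Hence R_3(7) > 81, i.e. R_3(7) ≥ 82.

Largest n = 81; hence R_3(7) > 81.


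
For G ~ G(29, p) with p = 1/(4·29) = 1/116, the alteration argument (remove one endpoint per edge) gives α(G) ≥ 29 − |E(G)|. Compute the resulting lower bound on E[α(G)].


E[|E(G)|] = C(29, 2)·p = 406 · (1/116) = 7/2.
E[α(G)] ≥ n − E[|E(G)|] = 29 − 7/2 = 51/2.
Numerically: ≈ 25.500000.
(This is only a lower bound; the true E[α(G)] may be larger.)

E[α(G)] ≥ 51/2 ≈ 25.500000.


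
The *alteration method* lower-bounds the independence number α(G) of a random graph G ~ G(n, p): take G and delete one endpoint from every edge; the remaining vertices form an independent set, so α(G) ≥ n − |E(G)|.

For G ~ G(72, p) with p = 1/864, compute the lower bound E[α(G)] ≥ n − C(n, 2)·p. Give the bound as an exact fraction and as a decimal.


E[|E(G)|] = C(72, 2)·p = 2556 · (1/864) = 71/24.
E[α(G)] ≥ n − E[|E(G)|] = 72 − 71/24 = 1657/24.
Numerically: ≈ 69.042.
(This is only a lower bound; the true E[α(G)] may be larger.)

E[α(G)] ≥ 1657/24 ≈ 69.042.


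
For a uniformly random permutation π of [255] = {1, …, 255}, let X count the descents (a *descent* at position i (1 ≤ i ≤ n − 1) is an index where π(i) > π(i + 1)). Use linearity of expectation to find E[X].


Write X = Σ X_I over i = 1, …, 254, with X_I the indicator of one descent.
There are 254 indicators.
For each fixed i, the pair (π(i), π(i+1)) is a uniformly random ordered pair of distinct values from {1, …, 255}; by symmetry P[π(i) > π(i+1)] = 1/2.
By linearity: E[X] = 254 · (1/2) = (255 − 1) · (1/2) = 127 ≈ 127.0000.

E[X] = 127 = 127.0000.


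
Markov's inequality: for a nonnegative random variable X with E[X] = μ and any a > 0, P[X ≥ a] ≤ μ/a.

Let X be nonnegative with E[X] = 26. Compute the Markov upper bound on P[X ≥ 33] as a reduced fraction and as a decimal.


μ = E[X] = 26, a = 33.
Markov: P[X ≥ 33] ≤ μ/a = (26)/33 = 26/33.
Numerically: ≈ 0.78788.
(Since a = 33 > μ = 26.00000, the bound 26/33 is < 1 and informative.)

P[X ≥ 33] ≤ 26/33 ≈ 0.78788.


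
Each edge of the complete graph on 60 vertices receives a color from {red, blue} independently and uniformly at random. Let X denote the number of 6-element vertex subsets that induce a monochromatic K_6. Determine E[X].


Let X = Σ_S X_S over the C(60, 6) = 50063860 subsets S of size 6, where X_S = 1 if the K_6 on S is monochromatic.
For a fixed S, the K_6 on S has C(6, 2) = 15 edges. P[all 15 edges red] = (1/2)^15, and likewise for blue, so P[monochromatic] = 2·(1/2)^15 = 2^{1 − 15} = 1/16384.
By linearity of expectation: E[X] = C(60, 6) · 2^{1 − 15} = 50063860 · 1/16384 = 12515965/4096.
Numerically: E[X] ≈ 3055.656.

E[X] = C(60,6)·2^(1−C(6,2)) = 12515965/4096 ≈ 3055.656.


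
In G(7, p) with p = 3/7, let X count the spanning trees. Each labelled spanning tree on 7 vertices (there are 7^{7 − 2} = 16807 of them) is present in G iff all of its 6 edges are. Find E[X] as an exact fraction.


K_7 has 7^{7 − 2} = 16807 labelled spanning trees.
For each such spanning tree H, let X_H = 1 if all 6 edges of H are present in G. Then P[X_H = 1] = p^{6} = (3/7)^{6} = 729/117649.
Summing the indicators: E[X] = Σ_H E[X_H] = 16807 · p^{6} = 16807 · 729/117649 = 729/7.
Numerically: E[X] ≈ 104.

E[X] = 16807 · (3/7)^{6} = 729/7 ≈ 104.


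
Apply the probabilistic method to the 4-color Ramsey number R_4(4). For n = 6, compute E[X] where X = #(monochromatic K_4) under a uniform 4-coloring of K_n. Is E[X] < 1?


E[X] = C(6, 4) · 4^{1 − 6} = 15 · 4^{−5} = 15/1024.
As a reduced fraction: E[X] = 15/1024 ≈ 0.01465.
Is E[X] < 1? YES.
Since E[X] < 1, there exists a 4-coloring of K_{6} with no monochromatic K_4; hence R_4(4) > 6.

E[X] = 15/1024 ≈ 0.01465; E[X] < 1, so R_4(4) > 6.


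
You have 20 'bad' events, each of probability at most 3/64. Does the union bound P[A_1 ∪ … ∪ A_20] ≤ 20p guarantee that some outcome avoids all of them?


Union bound: P[∪_{i=1}^{20} A_i] ≤ Σ_i P[A_i] ≤ 20·p = 20·(3/64) = 15/16.
Numerically: 15/16 ≈ 0.9375.
Is 15/16 < 1? YES.
Since P[∪ A_i] ≤ 15/16 < 1, the complement has P[∩ A_i^c] ≥ 1 − 15/16 = 1/16 > 0, so some outcome avoids every A_i.

20·p = 15/16 ≈ 0.9375; existence CERTIFIED by the union bound.


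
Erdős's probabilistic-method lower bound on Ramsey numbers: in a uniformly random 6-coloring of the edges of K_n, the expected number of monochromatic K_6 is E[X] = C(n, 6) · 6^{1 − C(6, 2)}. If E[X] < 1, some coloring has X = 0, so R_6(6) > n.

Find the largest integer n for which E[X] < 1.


We need C(n, 6) · 6^{1 − 15} < 1, i.e. C(n, 6) < 6^{15 − 1} = 78364164096.
Check values of n near the boundary:
  n = 194: C(194, 6) = 68482017072; 68482017072 < 78364164096? YES
  n = 195: C(195, 6) = 70656049360; 70656049360 < 78364164096? YES
  n = 196: C(196, 6) = 72887293024; 72887293024 < 78364164096? YES
  n = 197: C(197, 6) = 75176946208; 75176946208 < 78364164096? YES
  n = 198: C(198, 6) = 77526225777; 77526225777 < 78364164096? YES
  n = 199: C(199, 6) = 79936367511; 79936367511 < 78364164096? NO
  n = 200: C(200, 6) = 82408626300; 82408626300 < 78364164096? NO
The largest n with C(n, 6) < 78364164096 is n = 198 (where E[X] = 25842075259/26121388032 ≈ 0.9893). Hence R_6(6) > 198, i.e. R_6(6) ≥ 199.

Largest n = 198; hence R_6(6) > 198.


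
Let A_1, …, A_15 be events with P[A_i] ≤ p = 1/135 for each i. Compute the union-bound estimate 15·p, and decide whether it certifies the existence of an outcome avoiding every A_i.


Union bound: P[∪_{i=1}^{15} A_i] ≤ Σ_i P[A_i] ≤ 15·p = 15·(1/135) = 1/9.
Numerically: 1/9 ≈ 0.1111.
Is 1/9 < 1? YES.
Since P[∪ A_i] ≤ 1/9 < 1, the complement has P[∩ A_i^c] ≥ 1 − 1/9 = 8/9 > 0, so some outcome avoids every A_i.

15·p = 1/9 ≈ 0.1111; existence CERTIFIED by the union bound.


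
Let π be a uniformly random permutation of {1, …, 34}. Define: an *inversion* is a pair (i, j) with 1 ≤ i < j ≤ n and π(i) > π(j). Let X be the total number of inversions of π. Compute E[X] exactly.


Write X = Σ X_I over the C(34, 2) = 561 pairs i < j, with X_I the indicator of one inversion.
There are 561 indicators.
For each fixed pair i < j, the values π(i) and π(j) are two distinct elements of {1, …, 34} in uniformly random order; by symmetry P[π(i) > π(j)] = 1/2.
By linearity: E[X] = 561 · (1/2) = C(34, 2) · (1/2) = 561/2 = 561/2 ≈ 280.5000.

E[X] = 561/2 = 280.5000.


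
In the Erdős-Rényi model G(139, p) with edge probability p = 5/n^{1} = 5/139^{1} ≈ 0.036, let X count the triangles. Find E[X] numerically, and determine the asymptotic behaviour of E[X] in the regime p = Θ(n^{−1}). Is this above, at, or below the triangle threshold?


Number of potential triangles: C(139, 3) = 437989.
Each occurs with probability p³ ≈ (0.036)³ ≈ 4.65442e-05.
By linearity: E[X] = C(139, 3)·p³ ≈ 437989 · 4.65442e-05 ≈ 20.386.
Here α = 1, so p = 5/n is exactly at the triangle threshold p ~ 1/n. Asymptotically E[X] → c³/6 = 5³/6 = 125/6 ≈ 20.833, a bounded constant. In this regime the triangle count is asymptotically Poisson(c³/6).

E[X] ≈ 20.386; in regime p = Θ(1/n^{1}) E[X] stays bounded (at the triangle threshold p ~ 1/n).


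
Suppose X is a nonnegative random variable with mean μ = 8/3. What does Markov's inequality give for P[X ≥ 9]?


μ = E[X] = 8/3, a = 9.
Markov: P[X ≥ 9] ≤ μ/a = (8/3)/9 = 8/27.
Numerically: ≈ 0.296296.
(Since a = 9 > μ = 2.666667, the bound 8/27 is < 1 and informative.)

P[X ≥ 9] ≤ 8/27 ≈ 0.296296.


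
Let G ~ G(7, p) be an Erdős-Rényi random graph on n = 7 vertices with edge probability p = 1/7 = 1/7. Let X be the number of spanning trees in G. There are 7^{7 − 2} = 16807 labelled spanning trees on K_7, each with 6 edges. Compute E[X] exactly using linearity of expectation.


K_7 has 7^{7 − 2} = 16807 labelled spanning trees.
For each such spanning tree H, let X_H = 1 if all 6 edges of H are present in G. Then P[X_H = 1] = p^{6} = (1/7)^{6} = 1/117649.
Summing the indicators: E[X] = Σ_H E[X_H] = 16807 · p^{6} = 16807 · 1/117649 = 1/7.
Numerically: E[X] ≈ 0.1429.

E[X] = 16807 · (1/7)^{6} = 1/7 ≈ 0.1429.


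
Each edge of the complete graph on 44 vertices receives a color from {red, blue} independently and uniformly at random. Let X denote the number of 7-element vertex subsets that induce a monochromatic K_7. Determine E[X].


Let X = Σ_S X_S over the C(44, 7) = 38320568 subsets S of size 7, where X_S = 1 if the K_7 on S is monochromatic.
For a fixed S, the K_7 on S has C(7, 2) = 21 edges. P[all 21 edges red] = (1/2)^21, and likewise for blue, so P[monochromatic] = 2·(1/2)^21 = 2^{1 − 21} = 1/1048576.
By linearity: E[X] = C(44, 7) · 2^{1 − 21} = 38320568 · 1/1048576 = 4790071/131072.
Numerically: E[X] ≈ 36.54534.

E[X] = C(44,7)·2^(1−C(7,2)) = 4790071/131072 ≈ 36.54534.


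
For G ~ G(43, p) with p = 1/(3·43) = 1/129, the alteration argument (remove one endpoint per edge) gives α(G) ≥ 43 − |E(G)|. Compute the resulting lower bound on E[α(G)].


E[|E(G)|] = C(43, 2)·p = 903 · (1/129) = 7.
E[α(G)] ≥ n − E[|E(G)|] = 43 − 7 = 36.
Numerically: ≈ 36.0000.
(This is only a lower bound; the true E[α(G)] may be larger.)

E[α(G)] ≥ 36 ≈ 36.0000.


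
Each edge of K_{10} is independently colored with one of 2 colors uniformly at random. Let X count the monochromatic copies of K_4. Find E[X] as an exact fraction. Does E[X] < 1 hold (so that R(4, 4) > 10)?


E[X] = C(10, 4) · 2^{1 − 6} = 210 · 2^{−5} = 210/32.
As a reduced fraction: E[X] = 105/16 ≈ 6.562500.
Is E[X] < 1? NO.
Since E[X] ≥ 1, the first-moment bound is inconclusive at n = 10; it does NOT by itself certify R(4, 4) > 10.

E[X] = 105/16 ≈ 6.562500; E[X] ≥ 1; first-moment method inconclusive here.


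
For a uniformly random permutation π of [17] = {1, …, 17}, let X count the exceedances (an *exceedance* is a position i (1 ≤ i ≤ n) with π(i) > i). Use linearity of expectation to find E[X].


Write X = Σ_{i=1}^{17} X_i, where X_i = 1_{π(i) > i}.
For each fixed i, π(i) is uniform over {1, …, 17} (marginal of a uniform permutation), so P[π(i) > i] = (n − i)/n. Summing: Σ_{i=1}^{17} (n − i)/n = (0 + 1 + … + 16)/17 = 17(17 − 1)/(2·17) = (17 − 1)/2.
Hence E[X] = Σ_{i=1}^{17} (17 − i)/17 = 8 ≈ 8.000.

E[X] = 8 = 8.000.


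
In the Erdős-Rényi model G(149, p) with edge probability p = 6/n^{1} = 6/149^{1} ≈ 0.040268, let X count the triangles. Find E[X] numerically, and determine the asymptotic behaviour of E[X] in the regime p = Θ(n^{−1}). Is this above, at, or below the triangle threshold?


Number of potential triangles: C(149, 3) = 540274.
Each occurs with probability p³ ≈ (0.040268)³ ≈ 6.5297258e-05.
By linearity: E[X] = C(149, 3)·p³ ≈ 540274 · 6.5297258e-05 ≈ 35.27841.
Here α = 1, so p = 6/n is exactly at the triangle threshold p ~ 1/n. Asymptotically E[X] → c³/6 = 6³/6 = 36 ≈ 36.00000, a bounded constant. In this regime the triangle count is asymptotically Poisson(c³/6).

E[X] ≈ 35.27841; in regime p = Θ(1/n^{1}) E[X] stays bounded (at the triangle threshold p ~ 1/n).


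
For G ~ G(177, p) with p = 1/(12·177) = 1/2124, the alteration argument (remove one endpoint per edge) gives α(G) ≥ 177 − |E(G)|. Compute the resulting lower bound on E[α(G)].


E[|E(G)|] = C(177, 2)·p = 15576 · (1/2124) = 22/3.
E[α(G)] ≥ n − E[|E(G)|] = 177 − 22/3 = 509/3.
Numerically: ≈ 169.666667.
(This is only a lower bound; the true E[α(G)] may be larger.)

E[α(G)] ≥ 509/3 ≈ 169.666667.


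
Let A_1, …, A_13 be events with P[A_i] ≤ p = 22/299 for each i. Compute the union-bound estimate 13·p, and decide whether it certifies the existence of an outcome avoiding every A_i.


Union bound: P[∪_{i=1}^{13} A_i] ≤ Σ_i P[A_i] ≤ 13·p = 13·(22/299) = 22/23.
Numerically: 22/23 ≈ 0.957.
Is 22/23 < 1? YES.
Since P[∪ A_i] ≤ 22/23 < 1, the complement has P[∩ A_i^c] ≥ 1 − 22/23 = 1/23 > 0, so some outcome avoids every A_i.

13·p = 22/23 ≈ 0.957; existence CERTIFIED by the union bound.


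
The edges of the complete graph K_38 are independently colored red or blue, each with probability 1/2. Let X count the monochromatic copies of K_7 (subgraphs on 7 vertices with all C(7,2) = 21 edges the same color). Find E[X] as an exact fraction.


Let X = Σ_S X_S over the C(38, 7) = 12620256 subsets S of size 7, where X_S = 1 if the K_7 on S is monochromatic.
For a fixed S, the K_7 on S has C(7, 2) = 21 edges. P[all 21 edges red] = (1/2)^21, and likewise for blue, so P[monochromatic] = 2·(1/2)^21 = 2^{1 − 21} = 1/1048576.
Summing: E[X] = C(38, 7) · 2^{1 − 21} = 12620256 · 1/1048576 = 394383/32768.
Numerically: E[X] ≈ 12.036.

E[X] = C(38,7)·2^(1−C(7,2)) = 394383/32768 ≈ 12.036.
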